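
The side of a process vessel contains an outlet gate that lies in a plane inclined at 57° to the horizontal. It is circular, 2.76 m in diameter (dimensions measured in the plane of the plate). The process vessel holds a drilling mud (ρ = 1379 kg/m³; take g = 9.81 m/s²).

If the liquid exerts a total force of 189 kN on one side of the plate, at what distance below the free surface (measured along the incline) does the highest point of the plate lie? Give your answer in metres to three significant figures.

γ = ρg = 1379 × 9.81 / 1000 = 13.52799 kN/m³.
A = π(1.38)² = 5.98285 m².
From F = γ·h_c·A, the centroid depth is h_c = 189/(13.52799 × 5.98285) = 2.33518 m.
Let θ = 57° be the plate's angle to the horizontal; measure y along the incline from where the plane meets the free surface. Vertical depth h = y·sinθ with sinθ = 0.838671.
Along the incline, y_c = h_c/sinθ = 2.33518/0.838671 = 2.78438 m.
The centroid is at the centre, 1.38 m below the top of the plate, so the highest point sits at y_top = 2.78438 − 1.38 = 1.40438 m along the incline.

y_top ≈ 1.40 m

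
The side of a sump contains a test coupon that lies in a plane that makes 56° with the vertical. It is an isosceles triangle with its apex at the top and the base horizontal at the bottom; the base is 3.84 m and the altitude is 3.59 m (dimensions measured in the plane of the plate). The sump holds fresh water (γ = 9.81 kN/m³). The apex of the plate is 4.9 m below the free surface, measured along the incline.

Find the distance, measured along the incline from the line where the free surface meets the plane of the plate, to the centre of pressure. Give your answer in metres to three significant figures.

γ = 9.81 kN/m³.
The plate makes 56° with the vertical, i.e. θ = 90° − 56° = 34° to the horizontal. Measuring y along the incline from the free-surface line, vertical depth h = y·sinθ with sinθ = 0.559193.
With the apex up, the centroid sits 2h/3 = 2 × 3.59/3 = 2.39333 m below the apex, so y_c = 4.9 + 2.39333 = 7.29333 m and h_c = 7.29333 × 0.559193 = 4.07838 m.
A = ½ × 3.84 × 3.59 = 6.8928 m².
Resultant F = γ·h_c·A = 9.81 × 4.07838 × 6.8928 = 275.773 kN.
I_c = b·h³/36 = 3.84 × 3.59³/36 = 4.93528 m⁴.
Centre of pressure: y_p = y_c + I_c/(y_c·A) = 7.29333 + 4.93528/(7.29333 × 6.8928) = 7.29333 + 0.0981726 = 7.3915 m along the plane.

y_p = 7.39 m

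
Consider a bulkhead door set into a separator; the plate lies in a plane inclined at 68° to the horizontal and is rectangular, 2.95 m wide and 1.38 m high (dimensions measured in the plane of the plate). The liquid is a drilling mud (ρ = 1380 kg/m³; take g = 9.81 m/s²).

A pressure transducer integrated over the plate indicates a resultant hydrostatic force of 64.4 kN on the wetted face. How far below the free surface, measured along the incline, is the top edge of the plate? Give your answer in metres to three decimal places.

γ = ρg = 1380 × 9.81 / 1000 = 13.5378 kN/m³.
A = 2.95 × 1.38 = 4.071 m².
From F = γ·h_c·A, the centroid depth is h_c = 64.4/(13.5378 × 4.071) = 1.16852 m.
Let θ = 68° be the plate's angle to the horizontal; measure y along the incline from where the plane meets the free surface. Vertical depth h = y·sinθ with sinθ = 0.927184.
Along the incline, y_c = h_c/sinθ = 1.16852/0.927184 = 1.26029 m.
The centroid lies 1.38/2 = 0.69 m below the top edge, so the top edge sits at y_top = 1.26029 − 0.69 = 0.57029 m along the incline.

y_top ≈ 0.570 m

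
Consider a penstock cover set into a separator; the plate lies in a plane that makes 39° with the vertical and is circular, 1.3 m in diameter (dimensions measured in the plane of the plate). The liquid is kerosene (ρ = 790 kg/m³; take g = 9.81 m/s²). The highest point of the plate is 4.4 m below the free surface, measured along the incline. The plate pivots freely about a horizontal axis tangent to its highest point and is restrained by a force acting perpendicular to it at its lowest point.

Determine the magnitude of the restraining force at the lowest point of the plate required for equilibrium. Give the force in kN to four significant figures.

γ = ρg = 790 × 9.81 / 1000 = 7.7499 kN/m³.
The plate makes 39° with the vertical, i.e. θ = 90° − 39° = 51° to the horizontal. Measuring y along the incline from the free-surface line, vertical depth h = y·sinθ with sinθ = 0.777146.
The centroid is at the centre, 0.65 m below the top of the plate, so y_c = 4.4 + 0.65 = 5.05 m and h_c = 5.05 × 0.777146 = 3.92459 m.
A = π(0.65)² = 1.32732 m².
Resultant F = γ·h_c·A = 7.7499 × 3.92459 × 1.32732 = 40.3707 kN.
I_c = πr⁴/4 = π × 0.65⁴/4 = 0.140198 m⁴.
Centre of pressure: y_p = y_c + I_c/(y_c·A) = 5.05 + 0.140198/(5.05 × 1.32732) = 5.05 + 0.0209158 = 5.07092 m along the plane.
The resultant acts 0.65 + 0.0209158 = 0.670916 m (along the plate) below the hinge at the top edge, so the moment about the hinge is M = F × 0.670916 = 40.3707 × 0.670916 = 27.0853 kN·m.
A normal force at the bottom, 1.3 m from the hinge, must supply this moment: P = 27.0853/1.3 = 20.8348 kN.

P ≈ 20.83 kN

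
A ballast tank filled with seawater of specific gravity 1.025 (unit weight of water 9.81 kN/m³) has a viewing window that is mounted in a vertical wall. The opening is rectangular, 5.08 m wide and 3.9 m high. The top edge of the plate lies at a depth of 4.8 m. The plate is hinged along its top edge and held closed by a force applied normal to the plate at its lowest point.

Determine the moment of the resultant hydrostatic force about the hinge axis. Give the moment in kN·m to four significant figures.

γ = 1.025 × 9.81 = 10.05525 kN/m³.
The centroid lies 3.9/2 = 1.95 m below the top edge, so the centroid depth is h_c = 4.8 + 1.95 = 6.75 m.
A = 5.08 × 3.9 = 19.812 m².
Resultant F = γ·h_c·A = 10.05525 × 6.75 × 19.812 = 1344.7 kN.
I_c = b·h³/12 = 5.08 × 3.9³/12 = 25.1117 m⁴.
Centre of pressure: y_p = y_c + I_c/(y_c·A) = 6.75 + 25.1117/(6.75 × 19.812) = 6.75 + 0.187778 = 6.93778 m along the plane.
The resultant acts 1.95 + 0.187778 = 2.13778 m (along the plate) below the hinge at the top edge, so the moment about the hinge is M = F × 2.13778 = 1344.7 × 2.13778 = 2874.67 kN·m.

M ≈ 2875 kN·m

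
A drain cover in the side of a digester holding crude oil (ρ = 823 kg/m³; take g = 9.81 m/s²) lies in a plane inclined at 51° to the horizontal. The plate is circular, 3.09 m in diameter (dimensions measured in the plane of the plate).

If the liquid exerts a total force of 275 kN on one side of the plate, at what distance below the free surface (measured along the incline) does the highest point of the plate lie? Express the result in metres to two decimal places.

y_top ≈ 4.30 m

γ = ρg = 823 × 9.81 / 1000 = 8.07363 kN/m³.
A = π(1.545)² = 7.49906 m².
From F = γ·h_c·A, the centroid depth is h_c = 275/(8.07363 × 7.49906) = 4.5421 m.
Let θ = 51° be the plate's angle to the horizontal; measure y along the incline from where the plane meets the free surface. Vertical depth h = y·sinθ with sinθ = 0.777146.
Along the incline, y_c = h_c/sinθ = 4.5421/0.777146 = 5.84459 m.
The centroid is at the centre, 1.545 m below the top of the plate, so the highest point sits at y_top = 5.84459 − 1.545 = 4.29959 m along the incline.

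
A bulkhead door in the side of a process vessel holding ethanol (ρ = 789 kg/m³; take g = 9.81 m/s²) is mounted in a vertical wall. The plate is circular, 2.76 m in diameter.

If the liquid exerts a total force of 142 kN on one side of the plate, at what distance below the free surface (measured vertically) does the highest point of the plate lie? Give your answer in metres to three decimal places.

d_top ≈ 1.686 m

γ = ρg = 789 × 9.81 / 1000 = 7.74009 kN/m³.
A = π(1.38)² = 5.98285 m².
From F = γ·h_c·A, the centroid depth is h_c = 142/(7.74009 × 5.98285) = 3.06644 m.
The centroid is at the centre, 1.38 m below the top of the plate, so the highest point sits at h_top = 3.06644 − 1.38 = 1.68644 m below the surface.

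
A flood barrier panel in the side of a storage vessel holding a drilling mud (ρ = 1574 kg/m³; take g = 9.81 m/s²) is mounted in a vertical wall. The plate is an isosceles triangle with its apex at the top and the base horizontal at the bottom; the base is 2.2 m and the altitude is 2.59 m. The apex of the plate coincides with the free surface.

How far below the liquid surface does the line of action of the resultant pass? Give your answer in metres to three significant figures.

h_p = 1.94 m

γ = ρg = 1574 × 9.81 / 1000 = 15.44094 kN/m³.
With the apex up, the centroid sits 2h/3 = 2 × 2.59/3 = 1.72667 m below the apex, so the centroid depth is h_c = 1.72667 m.
A = ½ × 2.2 × 2.59 = 2.849 m².
Resultant F = γ·h_c·A = 15.44094 × 1.72667 × 2.849 = 75.9584 kN.
I_c = b·h³/36 = 2.2 × 2.59³/36 = 1.06174 m⁴.
Centre of pressure: y_p = y_c + I_c/(y_c·A) = 1.72667 + 1.06174/(1.72667 × 2.849) = 1.72667 + 0.215832 = 1.9425 m along the plane.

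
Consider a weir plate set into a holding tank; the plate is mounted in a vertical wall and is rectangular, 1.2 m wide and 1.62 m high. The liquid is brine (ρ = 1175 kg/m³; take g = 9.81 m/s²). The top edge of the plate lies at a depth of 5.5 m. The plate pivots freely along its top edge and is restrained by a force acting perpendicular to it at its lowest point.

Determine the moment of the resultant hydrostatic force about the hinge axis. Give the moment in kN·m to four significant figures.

M ≈ 119.4 kN·m

γ = ρg = 1175 × 9.81 / 1000 = 11.52675 kN/m³.
The centroid lies 1.62/2 = 0.81 m below the top edge, so the centroid depth is h_c = 5.5 + 0.81 = 6.31 m.
A = 1.2 × 1.62 = 1.944 m².
Resultant F = γ·h_c·A = 11.52675 × 6.31 × 1.944 = 141.394 kN.
I_c = b·h³/12 = 1.2 × 1.62³/12 = 0.425153 m⁴.
Centre of pressure: y_p = y_c + I_c/(y_c·A) = 6.31 + 0.425153/(6.31 × 1.944) = 6.31 + 0.0346593 = 6.34466 m along the plane.
The resultant acts 0.81 + 0.0346593 = 0.844659 m (along the plate) below the hinge at the top edge, so the moment about the hinge is M = F × 0.844659 = 141.394 × 0.844659 = 119.43 kN·m.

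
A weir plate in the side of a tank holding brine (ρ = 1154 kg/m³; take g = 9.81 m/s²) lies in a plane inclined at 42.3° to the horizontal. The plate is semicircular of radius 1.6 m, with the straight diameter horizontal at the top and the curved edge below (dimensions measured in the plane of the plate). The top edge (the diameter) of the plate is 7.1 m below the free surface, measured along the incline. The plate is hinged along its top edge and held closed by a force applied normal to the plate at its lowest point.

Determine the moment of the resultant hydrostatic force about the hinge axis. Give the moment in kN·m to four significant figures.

M ≈ 167.3 kN·m

γ = ρg = 1154 × 9.81 / 1000 = 11.32074 kN/m³.
Let θ = 42.3° be the plate's angle to the horizontal; measure y along the incline from where the plane meets the free surface. Vertical depth h = y·sinθ with sinθ = 0.673013.
The centroid of a semicircle lies 4r/(3π) = 0.679061 m from the diameter, here below the top edge, so y_c = 7.1 + 0.679061 = 7.77906 m and h_c = 7.77906 × 0.673013 = 5.23541 m.
A = πr²/2 = π × 1.6²/2 = 4.02124 m².
Resultant F = γ·h_c·A = 11.32074 × 5.23541 × 4.02124 = 238.334 kN.
I_c = (π/8 − 8/(9π))·r⁴ = 0.109757 × 1.6⁴ = 0.719303 m⁴.
Centre of pressure: y_p = y_c + I_c/(y_c·A) = 7.77906 + 0.719303/(7.77906 × 4.02124) = 7.77906 + 0.0229945 = 7.80205 m along the plane.
The resultant acts 0.679061 + 0.0229945 = 0.702056 m (along the plate) below the hinge at the top edge, so the moment about the hinge is M = F × 0.702056 = 238.334 × 0.702056 = 167.324 kN·m.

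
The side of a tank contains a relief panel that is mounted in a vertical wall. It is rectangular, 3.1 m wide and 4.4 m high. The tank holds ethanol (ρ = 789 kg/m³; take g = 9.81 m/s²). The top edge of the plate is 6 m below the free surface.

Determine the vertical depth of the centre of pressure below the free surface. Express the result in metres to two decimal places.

h_p = 8.40 m

γ = ρg = 789 × 9.81 / 1000 = 7.74009 kN/m³.
The centroid lies 4.4/2 = 2.2 m below the top edge, so the centroid depth is h_c = 6 + 2.2 = 8.2 m.
A = 3.1 × 4.4 = 13.64 m².
Resultant F = γ·h_c·A = 7.74009 × 8.2 × 13.64 = 865.714 kN.
I_c = b·h³/12 = 3.1 × 4.4³/12 = 22.0059 m⁴.
Centre of pressure: y_p = y_c + I_c/(y_c·A) = 8.2 + 22.0059/(8.2 × 13.64) = 8.2 + 0.196748 = 8.39675 m along the plane.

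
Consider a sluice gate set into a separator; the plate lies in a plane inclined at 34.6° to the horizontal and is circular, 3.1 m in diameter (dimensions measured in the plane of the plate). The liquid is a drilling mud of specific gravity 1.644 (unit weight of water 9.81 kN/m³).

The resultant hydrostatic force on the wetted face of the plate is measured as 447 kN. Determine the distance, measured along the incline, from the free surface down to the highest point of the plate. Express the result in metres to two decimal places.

y_top ≈ 4.92 m

γ = 1.644 × 9.81 = 16.12764 kN/m³.
A = π(1.55)² = 7.54768 m².
From F = γ·h_c·A, the centroid depth is h_c = 447/(16.12764 × 7.54768) = 3.67217 m.
Let θ = 34.6° be the plate's angle to the horizontal; measure y along the incline from where the plane meets the free surface. Vertical depth h = y·sinθ with sinθ = 0.567844.
Along the incline, y_c = h_c/sinθ = 3.67217/0.567844 = 6.46686 m.
The centroid is at the centre, 1.55 m below the top of the plate, so the highest point sits at y_top = 6.46686 − 1.55 = 4.91686 m along the incline.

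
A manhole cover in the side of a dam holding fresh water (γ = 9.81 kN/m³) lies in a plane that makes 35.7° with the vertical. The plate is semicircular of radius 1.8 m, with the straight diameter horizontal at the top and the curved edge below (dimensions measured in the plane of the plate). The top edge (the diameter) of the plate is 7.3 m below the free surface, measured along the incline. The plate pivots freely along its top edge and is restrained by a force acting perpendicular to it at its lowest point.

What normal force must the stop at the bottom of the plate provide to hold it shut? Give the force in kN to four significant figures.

γ = 9.81 kN/m³.
The plate makes 35.7° with the vertical, i.e. θ = 90° − 35.7° = 54.3° to the horizontal. Measuring y along the incline from the free-surface line, vertical depth h = y·sinθ with sinθ = 0.812084.
The centroid of a semicircle lies 4r/(3π) = 0.763944 m from the diameter, here below the top edge, so y_c = 7.3 + 0.763944 = 8.06394 m and h_c = 8.06394 × 0.812084 = 6.5486 m.
A = πr²/2 = π × 1.8²/2 = 5.08938 m².
Resultant F = γ·h_c·A = 9.81 × 6.5486 × 5.08938 = 326.951 kN.
I_c = (π/8 − 8/(9π))·r⁴ = 0.109757 × 1.8⁴ = 1.15219 m⁴.
Centre of pressure: y_p = y_c + I_c/(y_c·A) = 8.06394 + 1.15219/(8.06394 × 5.08938) = 8.06394 + 0.0280745 = 8.09201 m along the plane.
The resultant acts 0.763944 + 0.0280745 = 0.792018 m (along the plate) below the hinge at the top edge, so the moment about the hinge is M = F × 0.792018 = 326.951 × 0.792018 = 258.951 kN·m.
A normal force at the bottom, 1.8 m from the hinge, must supply this moment: P = 258.951/1.8 = 143.862 kN.

P ≈ 143.9 kN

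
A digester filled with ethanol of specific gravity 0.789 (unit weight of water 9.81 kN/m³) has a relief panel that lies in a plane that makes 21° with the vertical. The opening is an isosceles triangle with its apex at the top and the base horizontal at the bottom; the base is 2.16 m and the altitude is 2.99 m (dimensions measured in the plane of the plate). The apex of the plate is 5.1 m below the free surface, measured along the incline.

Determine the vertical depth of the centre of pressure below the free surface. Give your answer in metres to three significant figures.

h_p = 6.69 m

γ = 0.789 × 9.81 = 7.74009 kN/m³.
The plate makes 21° with the vertical, i.e. θ = 90° − 21° = 69° to the horizontal. Measuring y along the incline from the free-surface line, vertical depth h = y·sinθ with sinθ = 0.933580.
With the apex up, the centroid sits 2h/3 = 2 × 2.99/3 = 1.99333 m below the apex, so y_c = 5.1 + 1.99333 = 7.09333 m and h_c = 7.09333 × 0.933580 = 6.62219 m.
A = ½ × 2.16 × 2.99 = 3.2292 m².
Resultant F = γ·h_c·A = 7.74009 × 6.62219 × 3.2292 = 165.517 kN.
I_c = b·h³/36 = 2.16 × 2.99³/36 = 1.60385 m⁴.
Centre of pressure: y_p = y_c + I_c/(y_c·A) = 7.09333 + 1.60385/(7.09333 × 3.2292) = 7.09333 + 0.0700194 = 7.16335 m along the plane.
Vertically, h_p = y_p·sinθ = 7.16335 × 0.933580 = 6.68756 m.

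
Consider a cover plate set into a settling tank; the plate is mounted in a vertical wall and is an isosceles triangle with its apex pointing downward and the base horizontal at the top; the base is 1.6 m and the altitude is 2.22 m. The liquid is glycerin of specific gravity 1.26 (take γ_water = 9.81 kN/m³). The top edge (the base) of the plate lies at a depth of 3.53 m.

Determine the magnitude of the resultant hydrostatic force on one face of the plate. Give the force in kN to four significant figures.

γ = 1.26 × 9.81 = 12.3606 kN/m³.
With the apex down, the centroid sits h/3 = 2.22/3 = 0.74 m below the base (the top edge), so the centroid depth is h_c = 3.53 + 0.74 = 4.27 m.
A = ½ × 1.6 × 2.22 = 1.776 m².
Resultant F = γ·h_c·A = 12.3606 × 4.27 × 1.776 = 93.7369 kN.

F ≈ 93.74 kN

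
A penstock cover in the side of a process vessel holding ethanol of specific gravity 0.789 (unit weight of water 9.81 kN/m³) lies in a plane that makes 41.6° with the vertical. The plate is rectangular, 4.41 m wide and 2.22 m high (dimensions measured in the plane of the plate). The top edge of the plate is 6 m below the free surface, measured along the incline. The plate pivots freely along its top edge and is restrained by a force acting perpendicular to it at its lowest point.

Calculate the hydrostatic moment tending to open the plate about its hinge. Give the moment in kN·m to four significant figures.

γ = 0.789 × 9.81 = 7.74009 kN/m³.
The plate makes 41.6° with the vertical, i.e. θ = 90° − 41.6° = 48.4° to the horizontal. Measuring y along the incline from the free-surface line, vertical depth h = y·sinθ with sinθ = 0.747798.
The centroid lies 2.22/2 = 1.11 m below the top edge, so y_c = 6 + 1.11 = 7.11 m and h_c = 7.11 × 0.747798 = 5.31684 m.
A = 4.41 × 2.22 = 9.7902 m².
Resultant F = γ·h_c·A = 7.74009 × 5.31684 × 9.7902 = 402.894 kN.
I_c = b·h³/12 = 4.41 × 2.22³/12 = 4.02084 m⁴.
Centre of pressure: y_p = y_c + I_c/(y_c·A) = 7.11 + 4.02084/(7.11 × 9.7902) = 7.11 + 0.0577638 = 7.16776 m along the plane.
The resultant acts 1.11 + 0.0577638 = 1.16776 m (along the plate) below the hinge at the top edge, so the moment about the hinge is M = F × 1.16776 = 402.894 × 1.16776 = 470.483 kN·m.

M ≈ 470.5 kN·m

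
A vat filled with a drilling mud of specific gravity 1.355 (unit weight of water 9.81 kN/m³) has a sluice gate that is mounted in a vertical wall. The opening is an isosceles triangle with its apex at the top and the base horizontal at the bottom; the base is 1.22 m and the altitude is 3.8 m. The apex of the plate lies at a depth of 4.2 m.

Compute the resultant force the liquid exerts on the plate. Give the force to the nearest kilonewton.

F ≈ 207 kN

γ = 1.355 × 9.81 = 13.29255 kN/m³.
With the apex up, the centroid sits 2h/3 = 2 × 3.8/3 = 2.53333 m below the apex, so the centroid depth is h_c = 4.2 + 2.53333 = 6.73333 m.
A = ½ × 1.22 × 3.8 = 2.318 m².
Resultant F = γ·h_c·A = 13.29255 × 6.73333 × 2.318 = 207.468 kN.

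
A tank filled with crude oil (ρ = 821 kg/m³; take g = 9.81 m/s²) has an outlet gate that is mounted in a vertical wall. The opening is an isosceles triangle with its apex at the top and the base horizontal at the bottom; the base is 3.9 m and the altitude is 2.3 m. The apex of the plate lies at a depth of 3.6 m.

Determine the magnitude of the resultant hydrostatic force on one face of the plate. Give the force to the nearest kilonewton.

F ≈ 185 kN

γ = ρg = 821 × 9.81 / 1000 = 8.05401 kN/m³.
With the apex up, the centroid sits 2h/3 = 2 × 2.3/3 = 1.53333 m below the apex, so the centroid depth is h_c = 3.6 + 1.53333 = 5.13333 m.
A = ½ × 3.9 × 2.3 = 4.485 m².
Resultant F = γ·h_c·A = 8.05401 × 5.13333 × 4.485 = 185.427 kN.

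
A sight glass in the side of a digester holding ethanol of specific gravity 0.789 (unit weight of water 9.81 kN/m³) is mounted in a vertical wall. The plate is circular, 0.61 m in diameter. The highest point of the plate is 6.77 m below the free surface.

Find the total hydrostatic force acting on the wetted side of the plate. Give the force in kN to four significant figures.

γ = 0.789 × 9.81 = 7.74009 kN/m³.
The centroid is at the centre, 0.305 m below the top of the plate, so the centroid depth is h_c = 6.77 + 0.305 = 7.075 m.
A = π(0.305)² = 0.292247 m².
Resultant F = γ·h_c·A = 7.74009 × 7.075 × 0.292247 = 16.0038 kN.

F ≈ 16.00 kN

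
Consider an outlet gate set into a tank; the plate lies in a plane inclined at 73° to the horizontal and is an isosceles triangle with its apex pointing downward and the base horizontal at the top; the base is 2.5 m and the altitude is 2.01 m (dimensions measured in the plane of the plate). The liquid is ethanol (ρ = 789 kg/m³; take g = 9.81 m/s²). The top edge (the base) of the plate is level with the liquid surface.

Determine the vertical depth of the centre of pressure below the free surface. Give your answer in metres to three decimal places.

γ = ρg = 789 × 9.81 / 1000 = 7.74009 kN/m³.
Let θ = 73° be the plate's angle to the horizontal; measure y along the incline from where the plane meets the free surface. Vertical depth h = y·sinθ with sinθ = 0.956305.
With the apex down, the centroid sits h/3 = 2.01/3 = 0.67 m below the base (the top edge), so y_c = 0.67 m and h_c = 0.67 × 0.956305 = 0.640724 m.
A = ½ × 2.5 × 2.01 = 2.5125 m².
Resultant F = γ·h_c·A = 7.74009 × 0.640724 × 2.5125 = 12.4601 kN.
I_c = b·h³/36 = 2.5 × 2.01³/36 = 0.563931 m⁴.
Centre of pressure: y_p = y_c + I_c/(y_c·A) = 0.67 + 0.563931/(0.67 × 2.5125) = 0.67 + 0.335 = 1.005 m along the plane.
Vertically, h_p = y_p·sinθ = 1.005 × 0.956305 = 0.961087 m.

h_p = 0.961 m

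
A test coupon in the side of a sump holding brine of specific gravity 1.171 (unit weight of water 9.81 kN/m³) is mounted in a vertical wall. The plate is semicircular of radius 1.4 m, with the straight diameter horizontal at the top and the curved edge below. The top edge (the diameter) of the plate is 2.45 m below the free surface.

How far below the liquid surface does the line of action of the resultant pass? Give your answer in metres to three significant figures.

h_p = 3.09 m

γ = 1.171 × 9.81 = 11.48751 kN/m³.
The centroid of a semicircle lies 4r/(3π) = 0.594178 m from the diameter, here below the top edge, so the centroid depth is h_c = 2.45 + 0.594178 = 3.04418 m.
A = πr²/2 = π × 1.4²/2 = 3.07876 m².
Resultant F = γ·h_c·A = 11.48751 × 3.04418 × 3.07876 = 107.664 kN.
I_c = (π/8 − 8/(9π))·r⁴ = 0.109757 × 1.4⁴ = 0.421642 m⁴.
Centre of pressure: y_p = y_c + I_c/(y_c·A) = 3.04418 + 0.421642/(3.04418 × 3.07876) = 3.04418 + 0.0449881 = 3.08917 m along the plane.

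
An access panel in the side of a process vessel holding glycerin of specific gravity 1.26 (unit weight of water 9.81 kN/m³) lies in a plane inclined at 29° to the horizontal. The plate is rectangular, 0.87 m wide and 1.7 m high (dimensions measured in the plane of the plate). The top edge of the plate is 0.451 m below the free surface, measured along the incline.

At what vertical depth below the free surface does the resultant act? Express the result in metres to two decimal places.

h_p = 0.72 m

γ = 1.26 × 9.81 = 12.3606 kN/m³.
Let θ = 29° be the plate's angle to the horizontal; measure y along the incline from where the plane meets the free surface. Vertical depth h = y·sinθ with sinθ = 0.484810.
The centroid lies 1.7/2 = 0.85 m below the top edge, so y_c = 0.451 + 0.85 = 1.301 m and h_c = 1.301 × 0.484810 = 0.630738 m.
A = 0.87 × 1.7 = 1.479 m².
Resultant F = γ·h_c·A = 12.3606 × 0.630738 × 1.479 = 11.5307 kN.
I_c = b·h³/12 = 0.87 × 1.7³/12 = 0.356192 m⁴.
Centre of pressure: y_p = y_c + I_c/(y_c·A) = 1.301 + 0.356192/(1.301 × 1.479) = 1.301 + 0.185114 = 1.48611 m along the plane.
Vertically, h_p = y_p·sinθ = 1.48611 × 0.484810 = 0.720481 m.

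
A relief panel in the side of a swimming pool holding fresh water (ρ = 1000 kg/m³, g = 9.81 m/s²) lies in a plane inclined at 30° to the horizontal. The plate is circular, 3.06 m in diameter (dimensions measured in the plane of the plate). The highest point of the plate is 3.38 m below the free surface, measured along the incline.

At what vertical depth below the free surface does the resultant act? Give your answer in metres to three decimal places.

γ = ρg = 1000 × 9.81 = 9810 N/m³ = 9.81 kN/m³.
Let θ = 30° be the plate's angle to the horizontal; measure y along the incline from where the plane meets the free surface. Vertical depth h = y·sinθ with sinθ = 0.500000.
The centroid is at the centre, 1.53 m below the top of the plate, so y_c = 3.38 + 1.53 = 4.91 m and h_c = 4.91 × 0.500000 = 2.455 m.
A = π(1.53)² = 7.35415 m².
Resultant F = γ·h_c·A = 9.81 × 2.455 × 7.35415 = 177.114 kN.
I_c = πr⁴/4 = π × 1.53⁴/4 = 4.30383 m⁴.
Centre of pressure: y_p = y_c + I_c/(y_c·A) = 4.91 + 4.30383/(4.91 × 7.35415) = 4.91 + 0.11919 = 5.02919 m along the plane.
Vertically, h_p = y_p·sinθ = 5.02919 × 0.500000 = 2.51459 m.

h_p = 2.515 m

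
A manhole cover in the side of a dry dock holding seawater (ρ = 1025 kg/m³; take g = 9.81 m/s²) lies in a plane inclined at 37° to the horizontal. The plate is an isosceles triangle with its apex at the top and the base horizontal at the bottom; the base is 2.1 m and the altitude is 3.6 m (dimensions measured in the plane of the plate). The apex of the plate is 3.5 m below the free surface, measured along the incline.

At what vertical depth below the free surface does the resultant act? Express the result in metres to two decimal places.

h_p = 3.62 m

γ = ρg = 1025 × 9.81 / 1000 = 10.05525 kN/m³.
Let θ = 37° be the plate's angle to the horizontal; measure y along the incline from where the plane meets the free surface. Vertical depth h = y·sinθ with sinθ = 0.601815.
With the apex up, the centroid sits 2h/3 = 2 × 3.6/3 = 2.4 m below the apex, so y_c = 3.5 + 2.4 = 5.9 m and h_c = 5.9 × 0.601815 = 3.55071 m.
A = ½ × 2.1 × 3.6 = 3.78 m².
Resultant F = γ·h_c·A = 10.05525 × 3.55071 × 3.78 = 134.958 kN.
I_c = b·h³/36 = 2.1 × 3.6³/36 = 2.7216 m⁴.
Centre of pressure: y_p = y_c + I_c/(y_c·A) = 5.9 + 2.7216/(5.9 × 3.78) = 5.9 + 0.122034 = 6.02203 m along the plane.
Vertically, h_p = y_p·sinθ = 6.02203 × 0.601815 = 3.62415 m.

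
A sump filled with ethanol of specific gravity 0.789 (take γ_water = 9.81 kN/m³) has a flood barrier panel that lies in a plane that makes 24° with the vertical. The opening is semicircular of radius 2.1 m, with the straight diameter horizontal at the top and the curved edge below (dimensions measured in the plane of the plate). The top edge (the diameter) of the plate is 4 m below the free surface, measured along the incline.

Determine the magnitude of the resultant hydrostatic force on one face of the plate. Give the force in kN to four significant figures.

F ≈ 239.6 kN

γ = 0.789 × 9.81 = 7.74009 kN/m³.
The plate makes 24° with the vertical, i.e. θ = 90° − 24° = 66° to the horizontal. Measuring y along the incline from the free-surface line, vertical depth h = y·sinθ with sinθ = 0.913545.
The centroid of a semicircle lies 4r/(3π) = 0.891268 m from the diameter, here below the top edge, so y_c = 4 + 0.891268 = 4.89127 m and h_c = 4.89127 × 0.913545 = 4.4684 m.
A = πr²/2 = π × 2.1²/2 = 6.92721 m².
Resultant F = γ·h_c·A = 7.74009 × 4.4684 × 6.92721 = 239.583 kN.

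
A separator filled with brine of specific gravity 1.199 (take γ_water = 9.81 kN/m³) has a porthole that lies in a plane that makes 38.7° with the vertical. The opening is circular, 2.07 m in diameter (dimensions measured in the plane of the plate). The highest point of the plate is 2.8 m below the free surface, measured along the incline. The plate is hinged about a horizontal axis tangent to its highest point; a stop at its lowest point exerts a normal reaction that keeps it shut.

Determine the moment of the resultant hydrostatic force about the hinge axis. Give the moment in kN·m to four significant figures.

M ≈ 130.9 kN·m

γ = 1.199 × 9.81 = 11.76219 kN/m³.
The plate makes 38.7° with the vertical, i.e. θ = 90° − 38.7° = 51.3° to the horizontal. Measuring y along the incline from the free-surface line, vertical depth h = y·sinθ with sinθ = 0.780430.
The centroid is at the centre, 1.035 m below the top of the plate, so y_c = 2.8 + 1.035 = 3.835 m and h_c = 3.835 × 0.780430 = 2.99295 m.
A = π(1.035)² = 3.36535 m².
Resultant F = γ·h_c·A = 11.76219 × 2.99295 × 3.36535 = 118.473 kN.
I_c = πr⁴/4 = π × 1.035⁴/4 = 0.901262 m⁴.
Centre of pressure: y_p = y_c + I_c/(y_c·A) = 3.835 + 0.901262/(3.835 × 3.36535) = 3.835 + 0.0698322 = 3.90483 m along the plane.
The resultant acts 1.035 + 0.0698322 = 1.10483 m (along the plate) below the hinge at the top edge, so the moment about the hinge is M = F × 1.10483 = 118.473 × 1.10483 = 130.893 kN·m.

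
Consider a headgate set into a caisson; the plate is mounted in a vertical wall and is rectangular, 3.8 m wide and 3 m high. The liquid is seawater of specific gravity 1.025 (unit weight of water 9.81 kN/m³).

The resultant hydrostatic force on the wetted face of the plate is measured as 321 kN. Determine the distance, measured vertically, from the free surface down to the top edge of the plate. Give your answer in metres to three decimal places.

γ = 1.025 × 9.81 = 10.05525 kN/m³.
A = 3.8 × 3 = 11.4 m².
From F = γ·h_c·A, the centroid depth is h_c = 321/(10.05525 × 11.4) = 2.80032 m.
The centroid lies 3/2 = 1.5 m below the top edge, so the top edge sits at h_top = 2.80032 − 1.5 = 1.30032 m below the surface.

d_top ≈ 1.300 m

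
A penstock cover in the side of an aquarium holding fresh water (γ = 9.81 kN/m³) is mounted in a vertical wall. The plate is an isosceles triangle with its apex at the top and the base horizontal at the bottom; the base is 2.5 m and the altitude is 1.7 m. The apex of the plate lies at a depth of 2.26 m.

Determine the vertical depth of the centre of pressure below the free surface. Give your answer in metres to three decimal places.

h_p = 3.441 m

γ = 9.81 kN/m³.
With the apex up, the centroid sits 2h/3 = 2 × 1.7/3 = 1.13333 m below the apex, so the centroid depth is h_c = 2.26 + 1.13333 = 3.39333 m.
A = ½ × 2.5 × 1.7 = 2.125 m².
Resultant F = γ·h_c·A = 9.81 × 3.39333 × 2.125 = 70.7382 kN.
I_c = b·h³/36 = 2.5 × 1.7³/36 = 0.341181 m⁴.
Centre of pressure: y_p = y_c + I_c/(y_c·A) = 3.39333 + 0.341181/(3.39333 × 2.125) = 3.39333 + 0.0473151 = 3.44065 m along the plane.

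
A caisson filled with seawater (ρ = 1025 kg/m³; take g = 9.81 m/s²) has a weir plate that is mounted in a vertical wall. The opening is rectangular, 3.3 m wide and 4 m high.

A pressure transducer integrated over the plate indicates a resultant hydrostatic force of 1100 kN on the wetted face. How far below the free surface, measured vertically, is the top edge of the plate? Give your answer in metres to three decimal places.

d_top ≈ 6.288 m

γ = ρg = 1025 × 9.81 / 1000 = 10.05525 kN/m³.
A = 3.3 × 4 = 13.2 m².
From F = γ·h_c·A, the centroid depth is h_c = 1100/(10.05525 × 13.2) = 8.28754 m.
The centroid lies 4/2 = 2 m below the top edge, so the top edge sits at h_top = 8.28754 − 2 = 6.28754 m below the surface.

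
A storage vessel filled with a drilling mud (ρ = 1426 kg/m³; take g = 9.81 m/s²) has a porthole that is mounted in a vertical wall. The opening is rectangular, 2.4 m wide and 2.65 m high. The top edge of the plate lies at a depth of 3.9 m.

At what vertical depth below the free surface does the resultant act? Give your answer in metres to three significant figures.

h_p = 5.34 m

γ = ρg = 1426 × 9.81 / 1000 = 13.98906 kN/m³.
The centroid lies 2.65/2 = 1.325 m below the top edge, so the centroid depth is h_c = 3.9 + 1.325 = 5.225 m.
A = 2.4 × 2.65 = 6.36 m².
Resultant F = γ·h_c·A = 13.98906 × 5.225 × 6.36 = 464.87 kN.
I_c = b·h³/12 = 2.4 × 2.65³/12 = 3.72192 m⁴.
Centre of pressure: y_p = y_c + I_c/(y_c·A) = 5.225 + 3.72192/(5.225 × 6.36) = 5.225 + 0.112001 = 5.337 m along the plane.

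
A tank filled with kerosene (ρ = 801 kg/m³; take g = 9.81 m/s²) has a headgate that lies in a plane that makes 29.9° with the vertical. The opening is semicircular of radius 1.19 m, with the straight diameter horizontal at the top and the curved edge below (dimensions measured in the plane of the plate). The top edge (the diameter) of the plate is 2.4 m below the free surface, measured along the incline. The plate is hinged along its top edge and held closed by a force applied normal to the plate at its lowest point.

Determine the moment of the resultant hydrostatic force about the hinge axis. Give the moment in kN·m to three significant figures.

γ = ρg = 801 × 9.81 / 1000 = 7.85781 kN/m³.
The plate makes 29.9° with the vertical, i.e. θ = 90° − 29.9° = 60.1° to the horizontal. Measuring y along the incline from the free-surface line, vertical depth h = y·sinθ with sinθ = 0.866897.
The centroid of a semicircle lies 4r/(3π) = 0.505052 m from the diameter, here below the top edge, so y_c = 2.4 + 0.505052 = 2.90505 m and h_c = 2.90505 × 0.866897 = 2.51838 m.
A = πr²/2 = π × 1.19²/2 = 2.2244 m².
Resultant F = γ·h_c·A = 7.85781 × 2.51838 × 2.2244 = 44.0185 kN.
I_c = (π/8 − 8/(9π))·r⁴ = 0.109757 × 1.19⁴ = 0.2201 m⁴.
Centre of pressure: y_p = y_c + I_c/(y_c·A) = 2.90505 + 0.2201/(2.90505 × 2.2244) = 2.90505 + 0.0340607 = 2.93911 m along the plane.
The resultant acts 0.505052 + 0.0340607 = 0.539113 m (along the plate) below the hinge at the top edge, so the moment about the hinge is M = F × 0.539113 = 44.0185 × 0.539113 = 23.7309 kN·m.

M ≈ 23.7 kN·m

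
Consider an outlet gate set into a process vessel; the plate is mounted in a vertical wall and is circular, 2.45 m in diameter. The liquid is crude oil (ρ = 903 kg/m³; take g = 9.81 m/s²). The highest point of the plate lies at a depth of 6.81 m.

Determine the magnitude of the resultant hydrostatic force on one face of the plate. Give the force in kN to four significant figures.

F ≈ 335.6 kN

γ = ρg = 903 × 9.81 / 1000 = 8.85843 kN/m³.
The centroid is at the centre, 1.225 m below the top of the plate, so the centroid depth is h_c = 6.81 + 1.225 = 8.035 m.
A = π(1.225)² = 4.71435 m².
Resultant F = γ·h_c·A = 8.85843 × 8.035 × 4.71435 = 335.556 kN.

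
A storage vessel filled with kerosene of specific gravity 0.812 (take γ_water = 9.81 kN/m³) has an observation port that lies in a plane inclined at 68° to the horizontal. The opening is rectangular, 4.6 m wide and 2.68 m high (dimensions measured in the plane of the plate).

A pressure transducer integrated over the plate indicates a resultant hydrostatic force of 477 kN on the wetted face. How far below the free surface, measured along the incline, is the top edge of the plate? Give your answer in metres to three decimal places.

γ = 0.812 × 9.81 = 7.96572 kN/m³.
A = 4.6 × 2.68 = 12.328 m².
From F = γ·h_c·A, the centroid depth is h_c = 477/(7.96572 × 12.328) = 4.85736 m.
Let θ = 68° be the plate's angle to the horizontal; measure y along the incline from where the plane meets the free surface. Vertical depth h = y·sinθ with sinθ = 0.927184.
Along the incline, y_c = h_c/sinθ = 4.85736/0.927184 = 5.23883 m.
The centroid lies 2.68/2 = 1.34 m below the top edge, so the top edge sits at y_top = 5.23883 − 1.34 = 3.89883 m along the incline.

y_top ≈ 3.899 m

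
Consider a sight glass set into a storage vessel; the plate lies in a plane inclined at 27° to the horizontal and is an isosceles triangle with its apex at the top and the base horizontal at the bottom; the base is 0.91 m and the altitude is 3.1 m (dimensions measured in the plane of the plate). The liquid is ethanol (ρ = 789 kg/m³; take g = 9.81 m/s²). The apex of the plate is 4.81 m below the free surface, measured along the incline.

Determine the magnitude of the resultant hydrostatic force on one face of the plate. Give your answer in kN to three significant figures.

γ = ρg = 789 × 9.81 / 1000 = 7.74009 kN/m³.
Let θ = 27° be the plate's angle to the horizontal; measure y along the incline from where the plane meets the free surface. Vertical depth h = y·sinθ with sinθ = 0.453990.
With the apex up, the centroid sits 2h/3 = 2 × 3.1/3 = 2.06667 m below the apex, so y_c = 4.81 + 2.06667 = 6.87667 m and h_c = 6.87667 × 0.453990 = 3.12194 m.
A = ½ × 0.91 × 3.1 = 1.4105 m².
Resultant F = γ·h_c·A = 7.74009 × 3.12194 × 1.4105 = 34.0835 kN.

F ≈ 34.1 kN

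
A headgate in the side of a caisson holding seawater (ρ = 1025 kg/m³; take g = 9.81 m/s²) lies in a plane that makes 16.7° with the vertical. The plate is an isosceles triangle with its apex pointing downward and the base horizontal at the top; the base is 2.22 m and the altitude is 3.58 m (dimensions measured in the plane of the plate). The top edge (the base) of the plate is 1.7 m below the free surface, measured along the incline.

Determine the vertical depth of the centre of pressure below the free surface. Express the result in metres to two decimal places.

h_p = 3.01 m

γ = ρg = 1025 × 9.81 / 1000 = 10.05525 kN/m³.
The plate makes 16.7° with the vertical, i.e. θ = 90° − 16.7° = 73.3° to the horizontal. Measuring y along the incline from the free-surface line, vertical depth h = y·sinθ with sinθ = 0.957822.
With the apex down, the centroid sits h/3 = 3.58/3 = 1.19333 m below the base (the top edge), so y_c = 1.7 + 1.19333 = 2.89333 m and h_c = 2.89333 × 0.957822 = 2.7713 m.
A = ½ × 2.22 × 3.58 = 3.9738 m².
Resultant F = γ·h_c·A = 10.05525 × 2.7713 × 3.9738 = 110.734 kN.
I_c = b·h³/36 = 2.22 × 3.58³/36 = 2.82943 m⁴.
Centre of pressure: y_p = y_c + I_c/(y_c·A) = 2.89333 + 2.82943/(2.89333 × 3.9738) = 2.89333 + 0.246091 = 3.13942 m along the plane.
Vertically, h_p = y_p·sinθ = 3.13942 × 0.957822 = 3.00701 m.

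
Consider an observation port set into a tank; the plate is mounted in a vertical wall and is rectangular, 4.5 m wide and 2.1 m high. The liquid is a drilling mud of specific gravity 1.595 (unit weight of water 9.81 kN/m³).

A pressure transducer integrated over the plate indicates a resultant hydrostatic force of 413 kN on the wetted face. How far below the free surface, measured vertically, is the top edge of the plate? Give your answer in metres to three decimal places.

d_top ≈ 1.743 m

γ = 1.595 × 9.81 = 15.64695 kN/m³.
A = 4.5 × 2.1 = 9.45 m².
From F = γ·h_c·A, the centroid depth is h_c = 413/(15.64695 × 9.45) = 2.79311 m.
The centroid lies 2.1/2 = 1.05 m below the top edge, so the top edge sits at h_top = 2.79311 − 1.05 = 1.74311 m below the surface.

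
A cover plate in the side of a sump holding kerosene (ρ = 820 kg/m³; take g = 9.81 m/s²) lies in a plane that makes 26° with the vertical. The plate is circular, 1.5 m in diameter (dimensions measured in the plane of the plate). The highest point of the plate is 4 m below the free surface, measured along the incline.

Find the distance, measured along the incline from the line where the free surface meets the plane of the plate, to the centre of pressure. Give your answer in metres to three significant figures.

y_p = 4.78 m

γ = ρg = 820 × 9.81 / 1000 = 8.0442 kN/m³.
The plate makes 26° with the vertical, i.e. θ = 90° − 26° = 64° to the horizontal. Measuring y along the incline from the free-surface line, vertical depth h = y·sinθ with sinθ = 0.898794.
The centroid is at the centre, 0.75 m below the top of the plate, so y_c = 4 + 0.75 = 4.75 m and h_c = 4.75 × 0.898794 = 4.26927 m.
A = π(0.75)² = 1.76715 m².
Resultant F = γ·h_c·A = 8.0442 × 4.26927 × 1.76715 = 60.689 kN.
I_c = πr⁴/4 = π × 0.75⁴/4 = 0.248505 m⁴.
Centre of pressure: y_p = y_c + I_c/(y_c·A) = 4.75 + 0.248505/(4.75 × 1.76715) = 4.75 + 0.0296052 = 4.77961 m along the plane.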